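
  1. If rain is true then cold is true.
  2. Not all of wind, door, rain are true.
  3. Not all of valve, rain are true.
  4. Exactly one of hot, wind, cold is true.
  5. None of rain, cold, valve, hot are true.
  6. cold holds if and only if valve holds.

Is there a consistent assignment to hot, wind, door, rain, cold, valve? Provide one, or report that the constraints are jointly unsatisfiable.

hot=F, wind=T, door=F, rain=F, cold=F, valve=F

  (1) rain=F ⇒ cold: vacuous ✓
  (2) {wind, door, rain}: 1/3 true — not all ✓
  (3) {valve, rain}: 0/2 true — not all ✓
  (4) {hot, wind, cold}: 1 true — exactly one ✓
  (5) {rain, cold, valve, hot}: 0 true — none ✓
  (6) cold=F, valve=F — same ✓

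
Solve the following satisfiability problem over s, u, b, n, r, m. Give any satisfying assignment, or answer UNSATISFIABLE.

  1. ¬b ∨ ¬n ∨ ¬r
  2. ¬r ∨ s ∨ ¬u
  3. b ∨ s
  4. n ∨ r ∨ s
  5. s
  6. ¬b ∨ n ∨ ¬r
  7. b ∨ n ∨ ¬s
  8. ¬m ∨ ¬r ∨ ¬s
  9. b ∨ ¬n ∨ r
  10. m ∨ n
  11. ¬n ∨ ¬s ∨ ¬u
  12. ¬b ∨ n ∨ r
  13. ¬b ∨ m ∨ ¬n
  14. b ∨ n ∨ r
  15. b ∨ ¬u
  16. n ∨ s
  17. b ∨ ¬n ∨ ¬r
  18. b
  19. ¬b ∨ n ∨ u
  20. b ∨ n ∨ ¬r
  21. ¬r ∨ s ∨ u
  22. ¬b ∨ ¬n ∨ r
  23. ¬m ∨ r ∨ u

Case s = True:
  (b) forces b = True.
  If n = True:
    (¬b ∨ ¬n ∨ ¬r) forces r = False.
    clause (¬b ∨ ¬n ∨ r) is falsified.
  If n = False:
    (¬b ∨ n ∨ ¬r) forces r = False.
    clause (¬b ∨ n ∨ r) is falsified.
  Every sub-case reaches a contradiction.
Case s = False:
  Clause (s) is falsified — contradiction.
Both cases fail, so the formula is unsatisfiable.

UNSATISFIABLE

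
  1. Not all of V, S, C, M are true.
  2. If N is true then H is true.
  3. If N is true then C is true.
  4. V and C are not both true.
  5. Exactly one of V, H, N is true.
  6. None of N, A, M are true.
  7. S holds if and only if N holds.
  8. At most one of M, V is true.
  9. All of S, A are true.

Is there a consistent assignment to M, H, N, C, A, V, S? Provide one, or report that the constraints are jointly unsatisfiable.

UNSATISFIABLE

Case A = True:
  Constraint (6) is violated (A=T) — contradiction.
Case A = False:
  Constraint (9) is violated (A=F) — contradiction.
Both cases fail — unsatisfiable.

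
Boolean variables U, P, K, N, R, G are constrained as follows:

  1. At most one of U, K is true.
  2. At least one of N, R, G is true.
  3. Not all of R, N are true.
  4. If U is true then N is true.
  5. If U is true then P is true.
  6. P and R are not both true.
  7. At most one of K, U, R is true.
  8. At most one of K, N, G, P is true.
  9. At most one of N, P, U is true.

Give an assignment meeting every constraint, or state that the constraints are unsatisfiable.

U: False, P: False, K: False, N: True, R: False, G: False

  (1) {U, K}: 0 true — at most one ✓
  (2) {N, R, G}: 1 true — at least one ✓
  (3) {R, N}: 1/2 true — not all ✓
  (4) U=F ⇒ N: vacuous ✓
  (5) U=F ⇒ P: vacuous ✓
  (6) P=F, R=F — not both ✓
  (7) {K, U, R}: 0 true — at most one ✓
  (8) {K, N, G, P}: 1 true — at most one ✓
  (9) {N, P, U}: 1 true — at most one ✓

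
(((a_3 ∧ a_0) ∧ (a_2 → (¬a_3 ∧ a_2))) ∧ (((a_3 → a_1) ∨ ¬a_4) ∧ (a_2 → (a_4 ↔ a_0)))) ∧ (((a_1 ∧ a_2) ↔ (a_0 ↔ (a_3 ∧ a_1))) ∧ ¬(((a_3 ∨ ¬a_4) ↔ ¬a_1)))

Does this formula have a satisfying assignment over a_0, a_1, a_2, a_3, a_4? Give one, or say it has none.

UNSATISFIABLE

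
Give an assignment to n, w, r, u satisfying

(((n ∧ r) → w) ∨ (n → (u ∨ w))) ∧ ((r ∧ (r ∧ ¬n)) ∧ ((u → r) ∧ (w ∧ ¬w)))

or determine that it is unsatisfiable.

Case w = True: the conjunct ¬w is False.
Case w = False: the conjunct w is False.
Both cases fail — unsatisfiable.

The formula is unsatisfiable.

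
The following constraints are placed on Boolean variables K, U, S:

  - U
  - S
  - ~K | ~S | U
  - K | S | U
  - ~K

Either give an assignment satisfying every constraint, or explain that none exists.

Unit clause (U) forces U = True.
Unit clause (S) forces S = True.
Unit clause (~K) forces K = False.
Check each clause:
  (U): U holds.
  (S): S holds.
  (~K | ~S | U): ~K holds.
  (K | S | U): S holds.
  (~K): ~K holds.
All clauses satisfied.

K = False; U = True; S = True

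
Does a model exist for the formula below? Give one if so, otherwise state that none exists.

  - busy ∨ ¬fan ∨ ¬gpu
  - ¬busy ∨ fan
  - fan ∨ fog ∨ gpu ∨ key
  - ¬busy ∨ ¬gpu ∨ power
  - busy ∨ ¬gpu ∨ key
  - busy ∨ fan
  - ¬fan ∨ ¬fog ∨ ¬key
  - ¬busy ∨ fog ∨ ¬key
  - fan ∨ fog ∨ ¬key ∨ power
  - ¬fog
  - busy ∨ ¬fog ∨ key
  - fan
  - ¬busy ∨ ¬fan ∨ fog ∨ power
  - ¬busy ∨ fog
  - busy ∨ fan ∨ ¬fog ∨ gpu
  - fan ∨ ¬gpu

Unit clause (¬fog) forces fog = False.
Unit clause (fan) forces fan = True.
In (¬busy ∨ fog) only ¬busy is left, so busy = False.
In (busy ∨ ¬fan ∨ ¬gpu) only ¬gpu is left, so gpu = False.
Set key = True.
Set power = False.
All clauses satisfied.

fog = False, fan = True, key = True, power = False, gpu = False, busy = False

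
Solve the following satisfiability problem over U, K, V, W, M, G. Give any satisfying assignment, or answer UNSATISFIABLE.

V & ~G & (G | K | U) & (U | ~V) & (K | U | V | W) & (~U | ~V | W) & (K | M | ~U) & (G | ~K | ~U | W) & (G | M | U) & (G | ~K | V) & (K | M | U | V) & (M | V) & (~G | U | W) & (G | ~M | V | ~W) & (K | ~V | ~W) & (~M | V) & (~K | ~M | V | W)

Unit clause (V) forces V = True.
Unit clause (~G) forces G = False.
In (U | ~V) only U is left, so U = True.
In (~U | ~V | W) only W is left, so W = True.
In (K | ~V | ~W) only K is left, so K = True.
Set M = True.
All clauses satisfied.

U=T; K=T; V=T; W=T; M=T; G=F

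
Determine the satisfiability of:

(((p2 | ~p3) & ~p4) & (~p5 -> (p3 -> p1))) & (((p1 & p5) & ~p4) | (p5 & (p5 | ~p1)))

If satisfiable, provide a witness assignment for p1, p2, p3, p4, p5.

p1: False, p2: True, p3: False, p4: False, p5: True

  ((p2 | ~p3) & ~p4) & (~p5 -> (p3 -> p1)) = True
    (p2 | ~p3) & ~p4 = True
      p2 | ~p3 = True
        ~p3 = True
      ~p4 = True
    ~p5 -> (p3 -> p1) = True
      ~p5 = False
      p3 -> p1 = True
  ((p1 & p5) & ~p4) | (p5 & (p5 | ~p1)) = True
    (p1 & p5) & ~p4 = False
      p1 & p5 = False
      ~p4 = True
    p5 & (p5 | ~p1) = True
      p5 | ~p1 = True
        ~p1 = True
Both conjuncts True, so the formula holds.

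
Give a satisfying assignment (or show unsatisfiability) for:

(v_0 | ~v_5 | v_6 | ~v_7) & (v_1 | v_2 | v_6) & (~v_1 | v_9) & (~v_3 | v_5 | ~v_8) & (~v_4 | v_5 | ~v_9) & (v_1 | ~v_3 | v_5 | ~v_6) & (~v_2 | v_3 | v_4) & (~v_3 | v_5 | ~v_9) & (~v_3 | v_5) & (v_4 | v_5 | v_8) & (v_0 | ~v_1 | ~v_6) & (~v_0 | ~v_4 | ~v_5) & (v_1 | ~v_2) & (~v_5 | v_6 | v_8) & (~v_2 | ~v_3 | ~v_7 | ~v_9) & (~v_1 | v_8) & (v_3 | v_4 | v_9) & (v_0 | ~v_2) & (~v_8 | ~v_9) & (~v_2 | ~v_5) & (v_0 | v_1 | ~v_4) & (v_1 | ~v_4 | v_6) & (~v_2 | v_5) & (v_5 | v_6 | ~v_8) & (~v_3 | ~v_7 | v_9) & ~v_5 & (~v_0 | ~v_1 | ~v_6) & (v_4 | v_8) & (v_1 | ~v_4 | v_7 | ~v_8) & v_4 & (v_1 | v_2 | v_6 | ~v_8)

v_0: True, v_1: False, v_2: False, v_3: False, v_4: True, v_5: False, v_6: True, v_7: True, v_8: True, v_9: False

Unit clause (~v_5) forces v_5 = False.
Unit clause (v_4) forces v_4 = True.
In (~v_4 | v_5 | ~v_9) only ~v_9 is left, so v_9 = False.
In (~v_3 | v_5) only ~v_3 is left, so v_3 = False.
In (~v_2 | v_5) only ~v_2 is left, so v_2 = False.
In (~v_1 | v_9) only ~v_1 is left, so v_1 = False.
In (v_0 | v_1 | ~v_4) only v_0 is left, so v_0 = True.
In (v_1 | ~v_4 | v_6) only v_6 is left, so v_6 = True.
Set v_7 = True.
Set v_8 = True.
All clauses satisfied.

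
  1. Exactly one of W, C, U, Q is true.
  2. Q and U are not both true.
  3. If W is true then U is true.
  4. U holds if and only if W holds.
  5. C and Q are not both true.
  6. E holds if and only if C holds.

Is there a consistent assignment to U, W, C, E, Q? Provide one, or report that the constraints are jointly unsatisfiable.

U=F, W=F, C=T, E=T, Q=F

  (1) {W, C, U, Q}: 1 true — exactly one ✓
  (2) Q=F, U=F — not both ✓
  (3) W=F ⇒ U: vacuous ✓
  (4) U=F, W=F — same ✓
  (5) C=T, Q=F — not both ✓
  (6) E=T, C=T — same ✓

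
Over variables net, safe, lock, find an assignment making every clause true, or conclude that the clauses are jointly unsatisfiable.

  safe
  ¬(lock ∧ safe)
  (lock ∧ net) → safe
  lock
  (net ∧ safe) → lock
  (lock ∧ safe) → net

UNSATISFIABLE

Case safe = True:
  (lock) forces lock = True.
  Clause (¬lock ∨ ¬safe) is falsified — contradiction.
Case safe = False:
  Clause (safe) is falsified — contradiction.
Both cases fail, so the formula is unsatisfiable.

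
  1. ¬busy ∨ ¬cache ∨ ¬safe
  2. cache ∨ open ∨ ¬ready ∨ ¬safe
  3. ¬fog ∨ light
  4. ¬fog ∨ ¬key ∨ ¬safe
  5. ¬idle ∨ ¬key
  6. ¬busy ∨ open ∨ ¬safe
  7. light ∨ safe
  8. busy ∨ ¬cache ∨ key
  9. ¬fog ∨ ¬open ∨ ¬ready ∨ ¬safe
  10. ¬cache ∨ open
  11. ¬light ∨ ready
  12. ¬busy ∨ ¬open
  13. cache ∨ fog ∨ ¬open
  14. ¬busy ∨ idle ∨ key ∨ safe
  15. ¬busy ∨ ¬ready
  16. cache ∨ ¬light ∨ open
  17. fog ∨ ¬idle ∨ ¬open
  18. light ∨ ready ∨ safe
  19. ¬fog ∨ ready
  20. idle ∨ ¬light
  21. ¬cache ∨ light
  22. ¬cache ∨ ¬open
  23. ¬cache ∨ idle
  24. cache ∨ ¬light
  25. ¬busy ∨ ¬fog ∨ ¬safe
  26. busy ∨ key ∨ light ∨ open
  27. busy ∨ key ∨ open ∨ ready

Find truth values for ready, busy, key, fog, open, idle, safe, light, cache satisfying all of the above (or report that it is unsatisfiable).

ready = False; busy = False; key = True; fog = False; open = False; idle = False; safe = True; light = False; cache = False

Set ready = False.
  then (¬light ∨ ready) forces light = False.
  then (light ∨ ready ∨ safe) forces safe = True.
  then (¬fog ∨ ready) forces fog = False.
  then (¬cache ∨ light) forces cache = False.
  then (cache ∨ fog ∨ ¬open) forces open = False.
  then (¬busy ∨ open ∨ ¬safe) forces busy = False.
  then (busy ∨ key ∨ light ∨ open) forces key = True.
  then (¬idle ∨ ¬key) forces idle = False.
All clauses satisfied.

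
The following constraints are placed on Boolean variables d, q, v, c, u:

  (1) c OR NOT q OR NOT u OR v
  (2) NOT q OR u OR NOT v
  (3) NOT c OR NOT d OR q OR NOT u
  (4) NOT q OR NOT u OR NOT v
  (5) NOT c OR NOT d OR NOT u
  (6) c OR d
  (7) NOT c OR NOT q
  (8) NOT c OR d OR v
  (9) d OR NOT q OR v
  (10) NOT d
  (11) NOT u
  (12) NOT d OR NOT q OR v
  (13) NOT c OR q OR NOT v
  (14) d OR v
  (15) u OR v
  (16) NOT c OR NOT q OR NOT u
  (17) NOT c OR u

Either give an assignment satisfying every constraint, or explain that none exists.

Case u = True:
  Clause (NOT u) is falsified — contradiction.
Case u = False:
  (NOT d) forces d = False.
  (c OR d) forces c = True.
  Clause (NOT c OR u) is falsified — contradiction.
Both cases fail, so the formula is unsatisfiable.

Unsatisfiable — no assignment works.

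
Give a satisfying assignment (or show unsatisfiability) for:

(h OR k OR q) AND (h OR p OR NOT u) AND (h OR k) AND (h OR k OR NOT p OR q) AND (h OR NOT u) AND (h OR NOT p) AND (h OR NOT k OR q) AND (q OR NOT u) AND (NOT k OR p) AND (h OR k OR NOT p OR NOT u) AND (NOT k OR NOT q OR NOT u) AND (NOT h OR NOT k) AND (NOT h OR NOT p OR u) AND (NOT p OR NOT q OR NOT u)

k = False, u = True, h = True, p = False, q = True

Try k = True:
  (NOT k OR p) forces p = True.
  (h OR NOT p) forces h = True.
  clause (NOT h OR NOT k) is falsified — backtrack.
So k = False.
  then (h OR k) forces h = True.
Set u = True.
  then (q OR NOT u) forces q = True.
  then (NOT p OR NOT q OR NOT u) forces p = False.
All clauses satisfied.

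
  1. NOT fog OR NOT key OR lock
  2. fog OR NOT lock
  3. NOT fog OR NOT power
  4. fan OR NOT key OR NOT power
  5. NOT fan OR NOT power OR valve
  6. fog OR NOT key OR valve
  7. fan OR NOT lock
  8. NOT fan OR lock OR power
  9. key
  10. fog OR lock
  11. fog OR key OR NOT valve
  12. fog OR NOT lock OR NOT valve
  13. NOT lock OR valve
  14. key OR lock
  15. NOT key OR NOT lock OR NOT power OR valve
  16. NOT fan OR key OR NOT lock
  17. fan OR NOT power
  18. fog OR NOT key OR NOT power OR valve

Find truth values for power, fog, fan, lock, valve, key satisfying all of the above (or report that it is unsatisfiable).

power = False; fog = True; fan = True; lock = True; valve = True; key = True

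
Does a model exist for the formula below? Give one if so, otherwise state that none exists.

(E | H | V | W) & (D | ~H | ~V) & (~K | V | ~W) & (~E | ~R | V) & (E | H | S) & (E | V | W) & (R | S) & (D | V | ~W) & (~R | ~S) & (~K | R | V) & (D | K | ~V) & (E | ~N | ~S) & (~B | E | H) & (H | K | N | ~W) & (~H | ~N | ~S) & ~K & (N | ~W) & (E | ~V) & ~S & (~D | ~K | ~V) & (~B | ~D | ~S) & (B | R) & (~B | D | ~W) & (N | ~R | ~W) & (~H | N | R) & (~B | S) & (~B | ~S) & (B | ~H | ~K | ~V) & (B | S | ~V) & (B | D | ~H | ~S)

Unit clause (~K) forces K = False.
Unit clause (~S) forces S = False.
In (~B | S) only ~B is left, so B = False.
In (B | S | ~V) only ~V is left, so V = False.
In (R | S) only R is left, so R = True.
In (~E | ~R | V) only ~E is left, so E = False.
In (E | H | S) only H is left, so H = True.
In (E | V | W) only W is left, so W = True.
In (D | V | ~W) only D is left, so D = True.
In (N | ~W) only N is left, so N = True.
All clauses satisfied.

S = False; R = True; N = True; W = True; K = False; V = False; E = False; B = False; H = True; D = True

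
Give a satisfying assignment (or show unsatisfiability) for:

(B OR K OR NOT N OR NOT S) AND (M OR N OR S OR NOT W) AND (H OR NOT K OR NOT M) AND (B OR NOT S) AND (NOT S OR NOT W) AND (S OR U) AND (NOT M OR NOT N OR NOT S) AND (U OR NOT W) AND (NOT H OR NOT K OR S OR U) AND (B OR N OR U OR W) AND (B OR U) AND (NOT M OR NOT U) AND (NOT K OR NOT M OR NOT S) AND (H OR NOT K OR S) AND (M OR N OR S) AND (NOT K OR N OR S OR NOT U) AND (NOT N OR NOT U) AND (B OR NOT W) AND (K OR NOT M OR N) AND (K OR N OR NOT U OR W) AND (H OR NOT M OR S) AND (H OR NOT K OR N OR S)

Set H = False.
Set B = True.
Try S = False:
  (S OR U) forces U = True.
  (NOT M OR NOT U) forces M = False.
  (H OR NOT K OR S) forces K = False.
  (M OR N OR S) forces N = True.
  clause (NOT N OR NOT U) is falsified — backtrack.
So S = True.
  then (NOT S OR NOT W) forces W = False.
Set M = False.
Set K = True.
Set U = True.
  then (NOT N OR NOT U) forces N = False.
All clauses satisfied.

H = False; B = True; S = True; M = False; K = True; U = True; W = False; N = False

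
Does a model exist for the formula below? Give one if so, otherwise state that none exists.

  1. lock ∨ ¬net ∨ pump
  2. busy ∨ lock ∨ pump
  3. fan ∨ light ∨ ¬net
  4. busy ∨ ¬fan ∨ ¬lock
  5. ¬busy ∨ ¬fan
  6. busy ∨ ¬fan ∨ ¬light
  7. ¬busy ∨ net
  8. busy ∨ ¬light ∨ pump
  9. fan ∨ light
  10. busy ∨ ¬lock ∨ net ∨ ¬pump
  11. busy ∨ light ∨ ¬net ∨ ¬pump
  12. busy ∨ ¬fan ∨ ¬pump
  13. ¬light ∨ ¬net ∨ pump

Set pump = True.
Try light = False:
  (fan ∨ light) forces fan = True.
  (¬busy ∨ ¬fan) forces busy = False.
  clause (busy ∨ ¬fan ∨ ¬pump) is falsified — backtrack.
So light = True.
Set lock = False.
Try fan = True:
  (¬busy ∨ ¬fan) forces busy = False.
  clause (busy ∨ ¬fan ∨ ¬light) is falsified — backtrack.
So fan = False.
Set net = True.
Set busy = True.
All clauses satisfied.

pump: True, light: True, lock: False, fan: False, net: True, busy: True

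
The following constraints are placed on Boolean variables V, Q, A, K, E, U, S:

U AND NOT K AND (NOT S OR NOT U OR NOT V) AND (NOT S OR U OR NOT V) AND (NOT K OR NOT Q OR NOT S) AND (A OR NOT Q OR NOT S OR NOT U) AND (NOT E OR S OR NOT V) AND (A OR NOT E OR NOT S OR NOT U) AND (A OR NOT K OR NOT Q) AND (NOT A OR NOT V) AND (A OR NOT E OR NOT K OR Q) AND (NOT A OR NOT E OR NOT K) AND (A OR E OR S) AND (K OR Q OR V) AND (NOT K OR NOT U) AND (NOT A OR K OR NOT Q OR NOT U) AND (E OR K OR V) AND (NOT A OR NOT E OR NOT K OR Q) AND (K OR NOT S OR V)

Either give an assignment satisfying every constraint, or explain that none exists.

Unit clause (U) forces U = True.
Unit clause (NOT K) forces K = False.
Try V = True:
  (NOT S OR NOT U OR NOT V) forces S = False.
  (NOT E OR S OR NOT V) forces E = False.
  (NOT A OR NOT V) forces A = False.
  clause (A OR E OR S) is falsified — backtrack.
So V = False.
  then (K OR Q OR V) forces Q = True.
  then (NOT A OR K OR NOT Q OR NOT U) forces A = False.
  then (E OR K OR V) forces E = True.
  then (K OR NOT S OR V) forces S = False.
All clauses satisfied.

V=F, Q=T, A=F, K=F, E=T, U=T, S=F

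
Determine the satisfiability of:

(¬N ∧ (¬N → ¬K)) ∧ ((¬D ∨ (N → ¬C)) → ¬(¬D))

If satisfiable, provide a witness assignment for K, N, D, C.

K: False; N: False; D: True; C: False

  ¬N ∧ (¬N → ¬K) = True
    ¬N = True
    ¬N → ¬K = True
      ¬N = True
      ¬K = True
  (¬D ∨ (N → ¬C)) → ¬(¬D) = True
    ¬D ∨ (N → ¬C) = True
      ¬D = False
      N → ¬C = True
        ¬C = True
    ¬(¬D) = True
      ¬D = False
Both conjuncts True, so the formula holds.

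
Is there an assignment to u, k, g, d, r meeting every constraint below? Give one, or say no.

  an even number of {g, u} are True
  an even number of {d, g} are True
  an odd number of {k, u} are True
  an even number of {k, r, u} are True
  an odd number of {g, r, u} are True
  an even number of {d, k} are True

Unsatisfiable

Adding constraints 1, 2, 3, 6 mod 2: every variable appears an even number of times on the left, so the left side is 0.
But the right sides sum to 1 (mod 2). 0 ≠ 1 — the system is inconsistent.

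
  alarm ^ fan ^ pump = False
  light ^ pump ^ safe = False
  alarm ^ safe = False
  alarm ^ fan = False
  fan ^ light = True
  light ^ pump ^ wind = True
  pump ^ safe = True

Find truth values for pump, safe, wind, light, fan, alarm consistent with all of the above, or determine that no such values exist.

No satisfying assignment exists.

Adding constraints 1, 2, 3, 5 mod 2: every variable appears an even number of times on the left, so the left side is 0.
But the right sides sum to 1 (mod 2). 0 ≠ 1 — the system is inconsistent.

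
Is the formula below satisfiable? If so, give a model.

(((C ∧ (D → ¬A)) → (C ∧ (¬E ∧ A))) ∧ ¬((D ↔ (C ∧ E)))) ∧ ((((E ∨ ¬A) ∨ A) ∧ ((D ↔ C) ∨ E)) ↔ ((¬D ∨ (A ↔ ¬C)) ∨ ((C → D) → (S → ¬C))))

A: True; S: False; E: True; C: False; D: True

  ((C ∧ (D → ¬A)) → (C ∧ (¬E ∧ A))) ∧ ¬((D ↔ (C ∧ E))) = True
    (C ∧ (D → ¬A)) → (C ∧ (¬E ∧ A)) = True
      C ∧ (D → ¬A) = False
        D → ¬A = False
          ¬A = False
      C ∧ (¬E ∧ A) = False
        ¬E ∧ A = False
          ¬E = False
    ¬((D ↔ (C ∧ E))) = True
      D ↔ (C ∧ E) = False
        C ∧ E = False
  (((E ∨ ¬A) ∨ A) ∧ ((D ↔ C) ∨ E)) ↔ ((¬D ∨ (A ↔ ¬C)) ∨ ((C → D) → (S → ¬C))) = True
    ((E ∨ ¬A) ∨ A) ∧ ((D ↔ C) ∨ E) = True
      (E ∨ ¬A) ∨ A = True
        E ∨ ¬A = True
          ¬A = False
      (D ↔ C) ∨ E = True
        D ↔ C = False
    (¬D ∨ (A ↔ ¬C)) ∨ ((C → D) → (S → ¬C)) = True
      ¬D ∨ (A ↔ ¬C) = True
        ¬D = False
        A ↔ ¬C = True
          ¬C = True
      (C → D) → (S → ¬C) = True
        C → D = True
        S → ¬C = True
          ¬C = True
Both conjuncts True, so the formula holds.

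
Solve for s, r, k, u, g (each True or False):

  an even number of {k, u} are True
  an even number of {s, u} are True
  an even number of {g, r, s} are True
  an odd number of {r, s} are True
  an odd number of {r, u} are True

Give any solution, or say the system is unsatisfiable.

s = True, r = False, k = True, u = True, g = True

{k, u}: 2 true → even ✓
{s, u}: 2 true → even ✓
{g, r, s}: 2 true → even ✓
{r, s}: 1 true → odd ✓
{r, u}: 1 true → odd ✓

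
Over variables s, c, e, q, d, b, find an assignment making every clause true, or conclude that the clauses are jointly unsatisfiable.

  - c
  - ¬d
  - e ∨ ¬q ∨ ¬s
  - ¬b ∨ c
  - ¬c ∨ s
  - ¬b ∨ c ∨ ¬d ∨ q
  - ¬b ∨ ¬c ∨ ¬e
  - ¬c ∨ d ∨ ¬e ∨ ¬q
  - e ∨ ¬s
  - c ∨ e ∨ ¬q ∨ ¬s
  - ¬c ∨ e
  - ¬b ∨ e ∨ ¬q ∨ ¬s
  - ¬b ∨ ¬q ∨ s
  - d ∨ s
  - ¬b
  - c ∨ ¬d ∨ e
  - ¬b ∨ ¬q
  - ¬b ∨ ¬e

Unit clause (c) forces c = True.
Unit clause (¬d) forces d = False.
In (¬c ∨ s) only s is left, so s = True.
In (e ∨ ¬s) only e is left, so e = True.
Unit clause (¬b) forces b = False.
In (¬c ∨ d ∨ ¬e ∨ ¬q) only ¬q is left, so q = False.
All clauses satisfied.

s: True; c: True; e: True; q: False; d: False; b: False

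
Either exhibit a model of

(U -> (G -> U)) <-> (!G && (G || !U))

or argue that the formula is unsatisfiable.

U: False; G: False

  (U -> (G -> U)) <-> (!G && (G || !U)) = True
    U -> (G -> U) = True
      G -> U = True
    !G && (G || !U) = True
      !G = True
      G || !U = True
        !U = True
The formula evaluates to True.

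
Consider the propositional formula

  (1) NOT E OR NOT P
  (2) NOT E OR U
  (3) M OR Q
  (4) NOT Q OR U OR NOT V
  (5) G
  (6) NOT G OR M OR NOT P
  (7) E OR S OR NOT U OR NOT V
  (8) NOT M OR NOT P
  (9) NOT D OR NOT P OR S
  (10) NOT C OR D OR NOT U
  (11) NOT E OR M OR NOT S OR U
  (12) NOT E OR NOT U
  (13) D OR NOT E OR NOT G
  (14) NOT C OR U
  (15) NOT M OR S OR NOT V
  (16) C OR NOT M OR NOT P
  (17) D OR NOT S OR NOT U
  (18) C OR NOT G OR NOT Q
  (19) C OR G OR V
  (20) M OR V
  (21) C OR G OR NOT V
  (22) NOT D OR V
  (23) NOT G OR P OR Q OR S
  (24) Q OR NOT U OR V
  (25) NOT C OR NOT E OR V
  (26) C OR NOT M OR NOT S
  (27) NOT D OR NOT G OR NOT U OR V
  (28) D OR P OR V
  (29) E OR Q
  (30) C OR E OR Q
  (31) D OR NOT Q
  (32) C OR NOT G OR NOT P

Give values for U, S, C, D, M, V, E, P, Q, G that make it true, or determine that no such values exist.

Unit clause (G) forces G = True.
Try U = False:
  (NOT E OR U) forces E = False.
  (NOT C OR U) forces C = False.
  (C OR NOT G OR NOT Q) forces Q = False.
  clause (E OR Q) is falsified — backtrack.
So U = True.
  then (NOT E OR NOT U) forces E = False.
  then (E OR Q) forces Q = True.
  then (D OR NOT Q) forces D = True.
  then (C OR NOT G OR NOT Q) forces C = True.
  then (NOT D OR V) forces V = True.
  then (E OR S OR NOT U OR NOT V) forces S = True.
Set M = True.
  then (NOT M OR NOT P) forces P = False.
All clauses satisfied.

U: True; S: True; C: True; D: True; M: True; V: True; E: False; P: False; Q: True; G: True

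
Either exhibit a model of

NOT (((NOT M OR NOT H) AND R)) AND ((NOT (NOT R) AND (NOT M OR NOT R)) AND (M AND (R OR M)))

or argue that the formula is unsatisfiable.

Unsatisfiable — no assignment works.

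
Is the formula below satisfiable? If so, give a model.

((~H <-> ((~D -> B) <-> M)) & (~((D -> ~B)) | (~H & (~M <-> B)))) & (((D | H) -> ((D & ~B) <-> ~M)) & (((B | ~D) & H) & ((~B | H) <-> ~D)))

Case H = True: the formula simplifies to (~(((~D -> B) <-> M)) & ~((D -> ~B))) & (((D & ~B) <-> ~M) & ((B | ~D) & ~D)).
  D = True: the conjunct ~D is False.
  D = False: the conjunct ~((D -> ~B)) becomes ~((False -> ~B)) = False.
Case H = False: the conjunct H is False.
Both cases fail — unsatisfiable.

Unsatisfiable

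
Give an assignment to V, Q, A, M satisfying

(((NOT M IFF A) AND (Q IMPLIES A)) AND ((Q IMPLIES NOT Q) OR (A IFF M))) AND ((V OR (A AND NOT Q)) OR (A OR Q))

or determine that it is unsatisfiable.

V = True; Q = False; A = True; M = False

  ((NOT M IFF A) AND (Q IMPLIES A)) AND ((Q IMPLIES NOT Q) OR (A IFF M)) = True
    (NOT M IFF A) AND (Q IMPLIES A) = True
      NOT M IFF A = True
        NOT M = True
      Q IMPLIES A = True
    (Q IMPLIES NOT Q) OR (A IFF M) = True
      Q IMPLIES NOT Q = True
        NOT Q = True
      A IFF M = False
  (V OR (A AND NOT Q)) OR (A OR Q) = True
    V OR (A AND NOT Q) = True
      A AND NOT Q = True
        NOT Q = True
    A OR Q = True
Both conjuncts True, so the formula holds.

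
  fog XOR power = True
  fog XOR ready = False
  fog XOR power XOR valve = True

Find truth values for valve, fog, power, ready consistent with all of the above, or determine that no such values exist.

valve: False, fog: True, power: False, ready: True

fog XOR power = T XOR F = True ✓
fog XOR ready = T XOR T = False ✓
fog XOR power XOR valve = T XOR F XOR F = True ✓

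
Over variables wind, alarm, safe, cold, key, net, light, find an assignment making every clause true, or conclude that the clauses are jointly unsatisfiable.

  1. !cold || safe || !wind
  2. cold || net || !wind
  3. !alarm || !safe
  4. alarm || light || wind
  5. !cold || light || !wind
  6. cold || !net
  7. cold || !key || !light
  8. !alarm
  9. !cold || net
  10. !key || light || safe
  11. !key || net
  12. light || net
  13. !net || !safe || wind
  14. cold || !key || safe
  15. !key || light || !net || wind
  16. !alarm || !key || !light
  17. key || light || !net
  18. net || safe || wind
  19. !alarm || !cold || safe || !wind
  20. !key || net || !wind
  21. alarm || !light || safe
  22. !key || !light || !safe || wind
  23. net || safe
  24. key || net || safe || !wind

wind=T; alarm=F; safe=T; cold=T; key=F; net=T; light=T

Unit clause (!alarm) forces alarm = False.
Set wind = True.
Try safe = False:
  (!cold || safe || !wind) forces cold = False.
  (cold || net || !wind) forces net = True.
  clause (cold || !net) is falsified — backtrack.
So safe = True.
Set cold = True.
  then (!cold || light || !wind) forces light = True.
  then (!cold || net) forces net = True.
Set key = False.
All clauses satisfied.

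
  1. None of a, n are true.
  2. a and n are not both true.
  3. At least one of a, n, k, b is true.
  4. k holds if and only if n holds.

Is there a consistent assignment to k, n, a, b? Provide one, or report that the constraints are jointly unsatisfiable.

k=F, n=F, a=F, b=T

  (1) {a, n}: 0 true — none ✓
  (2) a=F, n=F — not both ✓
  (3) {a, n, k, b}: 1 true — at least one ✓
  (4) k=F, n=F — same ✓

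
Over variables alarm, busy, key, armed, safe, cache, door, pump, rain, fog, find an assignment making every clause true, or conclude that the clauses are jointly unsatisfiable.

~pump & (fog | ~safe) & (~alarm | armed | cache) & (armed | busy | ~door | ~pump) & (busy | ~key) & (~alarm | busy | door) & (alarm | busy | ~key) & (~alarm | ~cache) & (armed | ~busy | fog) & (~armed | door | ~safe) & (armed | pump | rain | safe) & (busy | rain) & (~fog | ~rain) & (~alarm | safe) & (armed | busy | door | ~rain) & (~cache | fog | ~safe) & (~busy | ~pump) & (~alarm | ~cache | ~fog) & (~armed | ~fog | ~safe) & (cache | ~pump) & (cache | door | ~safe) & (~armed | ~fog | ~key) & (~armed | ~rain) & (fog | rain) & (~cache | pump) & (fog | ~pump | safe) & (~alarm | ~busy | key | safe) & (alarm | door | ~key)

Unit clause (~pump) forces pump = False.
In (~cache | pump) only ~cache is left, so cache = False.
Set alarm = False.
Set busy = True.
Set key = False.
Set armed = False.
  then (armed | ~busy | fog) forces fog = True.
  then (~fog | ~rain) forces rain = False.
  then (armed | pump | rain | safe) forces safe = True.
  then (cache | door | ~safe) forces door = True.
All clauses satisfied.

alarm=F, busy=T, key=F, armed=F, safe=T, cache=F, door=T, pump=F, rain=F, fog=T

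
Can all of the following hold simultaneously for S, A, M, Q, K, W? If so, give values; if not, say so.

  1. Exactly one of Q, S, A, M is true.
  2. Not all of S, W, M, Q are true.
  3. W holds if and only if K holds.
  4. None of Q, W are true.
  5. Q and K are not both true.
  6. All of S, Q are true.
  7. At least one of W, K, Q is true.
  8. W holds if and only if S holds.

UNSATISFIABLE

Case Q = True:
  Constraint (4) is violated (Q=T) — contradiction.
Case Q = False:
  Constraint (6) is violated (Q=F) — contradiction.
Both cases fail — unsatisfiable.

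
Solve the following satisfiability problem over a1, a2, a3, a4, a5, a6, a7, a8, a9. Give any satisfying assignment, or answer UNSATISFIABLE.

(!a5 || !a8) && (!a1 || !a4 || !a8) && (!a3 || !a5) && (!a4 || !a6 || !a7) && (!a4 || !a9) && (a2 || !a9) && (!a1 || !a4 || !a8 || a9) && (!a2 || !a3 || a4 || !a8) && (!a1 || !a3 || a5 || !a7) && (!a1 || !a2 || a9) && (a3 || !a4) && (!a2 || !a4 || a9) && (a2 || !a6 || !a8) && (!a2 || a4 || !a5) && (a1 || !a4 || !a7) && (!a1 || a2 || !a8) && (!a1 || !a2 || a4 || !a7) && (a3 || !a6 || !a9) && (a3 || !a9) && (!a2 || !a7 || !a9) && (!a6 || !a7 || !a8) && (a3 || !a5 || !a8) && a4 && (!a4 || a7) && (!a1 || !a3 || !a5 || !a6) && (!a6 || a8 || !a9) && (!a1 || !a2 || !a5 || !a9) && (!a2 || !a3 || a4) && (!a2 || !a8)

Unsatisfiable — no assignment works.

Case a4 = True:
  (!a4 || !a9) forces a9 = False.
  (a3 || !a4) forces a3 = True.
  (!a3 || !a5) forces a5 = False.
  (!a2 || !a4 || a9) forces a2 = False.
  (!a4 || a7) forces a7 = True.
  (!a4 || !a6 || !a7) forces a6 = False.
  (!a1 || !a3 || a5 || !a7) forces a1 = False.
  Clause (a1 || !a4 || !a7) is falsified — contradiction.
Case a4 = False:
  Clause (a4) is falsified — contradiction.
Both cases fail, so the formula is unsatisfiable.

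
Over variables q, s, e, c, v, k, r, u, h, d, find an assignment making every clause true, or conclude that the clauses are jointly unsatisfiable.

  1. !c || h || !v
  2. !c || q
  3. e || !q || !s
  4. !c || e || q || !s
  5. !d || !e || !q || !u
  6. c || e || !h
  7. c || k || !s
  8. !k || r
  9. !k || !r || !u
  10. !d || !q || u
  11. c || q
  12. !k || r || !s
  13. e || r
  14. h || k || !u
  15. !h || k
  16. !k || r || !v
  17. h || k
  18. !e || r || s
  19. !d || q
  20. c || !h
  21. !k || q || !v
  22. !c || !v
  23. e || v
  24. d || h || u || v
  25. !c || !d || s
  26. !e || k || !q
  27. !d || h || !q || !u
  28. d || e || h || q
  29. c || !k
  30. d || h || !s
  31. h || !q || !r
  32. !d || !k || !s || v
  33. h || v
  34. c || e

Try q = False:
  (!c || q) forces c = False.
  clause (c || q) is falsified — backtrack.
So q = True.
Set s = False.
Set e = True.
  then (!e || r || s) forces r = True.
  then (!e || k || !q) forces k = True.
  then (c || !k) forces c = True.
  then (h || !q || !r) forces h = True.
  then (!k || !r || !u) forces u = False.
  then (!d || !q || u) forces d = False.
  then (!c || !v) forces v = False.
All clauses satisfied.

q = True, s = False, e = True, c = True, v = False, k = True, r = True, u = False, h = True, d = False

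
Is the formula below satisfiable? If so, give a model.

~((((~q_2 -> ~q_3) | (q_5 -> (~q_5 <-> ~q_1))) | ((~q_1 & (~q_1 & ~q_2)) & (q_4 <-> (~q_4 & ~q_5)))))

q_1=F, q_2=F, q_3=T, q_4=T, q_5=T

  ~((((~q_2 -> ~q_3) | (q_5 -> (~q_5 <-> ~q_1))) | ((~q_1 & (~q_1 & ~q_2)) & (q_4 <-> (~q_4 & ~q_5))))) = True
    ((~q_2 -> ~q_3) | (q_5 -> (~q_5 <-> ~q_1))) | ((~q_1 & (~q_1 & ~q_2)) & (q_4 <-> (~q_4 & ~q_5))) = False
      (~q_2 -> ~q_3) | (q_5 -> (~q_5 <-> ~q_1)) = False
        ~q_2 -> ~q_3 = False
          ~q_2 = True
          ~q_3 = False
        q_5 -> (~q_5 <-> ~q_1) = False
          ~q_5 <-> ~q_1 = False
            ~q_5 = False
            ~q_1 = True
      (~q_1 & (~q_1 & ~q_2)) & (q_4 <-> (~q_4 & ~q_5)) = False
        ~q_1 & (~q_1 & ~q_2) = True
          ~q_1 = True
          ~q_1 & ~q_2 = True
            ~q_1 = True
            ~q_2 = True
        q_4 <-> (~q_4 & ~q_5) = False
          ~q_4 & ~q_5 = False
            ~q_4 = False
            ~q_5 = False
The formula evaluates to True.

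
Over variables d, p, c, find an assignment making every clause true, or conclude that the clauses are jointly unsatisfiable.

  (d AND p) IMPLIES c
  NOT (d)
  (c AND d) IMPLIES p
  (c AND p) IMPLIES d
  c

d = False; p = False; c = True

Unit clause (c) forces c = True.
Unit clause (NOT d) forces d = False.
In (NOT c OR d OR NOT p) only NOT p is left, so p = False.
Check each clause:
  (c): c holds.
  (NOT d): NOT d holds.
  (NOT c OR d OR NOT p): NOT p holds.
  (NOT c OR NOT d OR p): NOT d holds.
  (c OR NOT d OR NOT p): c holds.
All clauses satisfied.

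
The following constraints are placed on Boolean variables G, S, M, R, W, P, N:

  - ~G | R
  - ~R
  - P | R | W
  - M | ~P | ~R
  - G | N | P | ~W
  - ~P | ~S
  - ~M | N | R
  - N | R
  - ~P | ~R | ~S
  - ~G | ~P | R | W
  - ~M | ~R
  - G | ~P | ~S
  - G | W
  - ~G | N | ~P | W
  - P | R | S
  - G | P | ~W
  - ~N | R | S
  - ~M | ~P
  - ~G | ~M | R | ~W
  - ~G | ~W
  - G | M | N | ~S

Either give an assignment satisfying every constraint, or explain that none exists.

No satisfying assignment exists.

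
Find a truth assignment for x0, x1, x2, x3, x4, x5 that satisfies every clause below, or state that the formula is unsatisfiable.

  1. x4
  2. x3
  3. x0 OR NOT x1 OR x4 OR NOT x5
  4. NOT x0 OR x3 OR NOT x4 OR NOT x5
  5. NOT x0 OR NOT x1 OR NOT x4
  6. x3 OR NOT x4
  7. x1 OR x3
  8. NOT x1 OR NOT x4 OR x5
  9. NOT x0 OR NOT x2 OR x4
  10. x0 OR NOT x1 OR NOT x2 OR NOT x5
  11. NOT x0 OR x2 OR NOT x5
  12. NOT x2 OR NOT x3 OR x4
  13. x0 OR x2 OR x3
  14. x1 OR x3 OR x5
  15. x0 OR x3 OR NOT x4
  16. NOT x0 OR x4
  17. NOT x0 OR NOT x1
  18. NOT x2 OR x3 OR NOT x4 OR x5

Unit clause (x4) forces x4 = True.
Unit clause (x3) forces x3 = True.
Set x0 = True.
  then (NOT x0 OR NOT x1 OR NOT x4) forces x1 = False.
Set x2 = False.
  then (NOT x0 OR x2 OR NOT x5) forces x5 = False.
All clauses satisfied.

x0: True; x1: False; x2: False; x3: True; x4: True; x5: False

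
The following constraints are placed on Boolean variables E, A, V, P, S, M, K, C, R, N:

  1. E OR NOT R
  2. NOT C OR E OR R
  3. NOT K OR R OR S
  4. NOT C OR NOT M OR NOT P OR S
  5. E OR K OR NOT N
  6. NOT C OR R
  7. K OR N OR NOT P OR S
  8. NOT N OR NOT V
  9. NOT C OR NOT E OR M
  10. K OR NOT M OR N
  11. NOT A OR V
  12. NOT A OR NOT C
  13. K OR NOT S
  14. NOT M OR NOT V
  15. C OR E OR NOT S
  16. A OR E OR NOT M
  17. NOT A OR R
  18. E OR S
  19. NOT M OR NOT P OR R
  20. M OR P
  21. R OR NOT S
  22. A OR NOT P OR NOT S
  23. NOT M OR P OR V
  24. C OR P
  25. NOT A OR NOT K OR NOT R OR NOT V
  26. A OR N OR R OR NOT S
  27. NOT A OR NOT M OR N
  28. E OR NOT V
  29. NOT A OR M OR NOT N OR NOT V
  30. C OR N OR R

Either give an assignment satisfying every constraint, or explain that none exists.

Try E = False:
  (E OR NOT R) forces R = False.
  (NOT C OR E OR R) forces C = False.
  (C OR E OR NOT S) forces S = False.
  clause (E OR S) is falsified — backtrack.
So E = True.
Set A = False.
Set V = False.
Try P = False:
  (M OR P) forces M = True.
  clause (NOT M OR P OR V) is falsified — backtrack.
So P = True.
  then (A OR NOT P OR NOT S) forces S = False.
Set M = True.
  then (NOT C OR NOT M OR NOT P OR S) forces C = False.
  then (NOT M OR NOT P OR R) forces R = True.
Set K = True.
Set N = False.
All clauses satisfied.

E = True, A = False, V = False, P = True, S = False, M = True, K = True, C = False, R = True, N = False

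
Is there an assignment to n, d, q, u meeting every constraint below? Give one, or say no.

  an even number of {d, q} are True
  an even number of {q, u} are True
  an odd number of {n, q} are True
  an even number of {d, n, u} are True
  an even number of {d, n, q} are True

n = False, d = True, q = True, u = True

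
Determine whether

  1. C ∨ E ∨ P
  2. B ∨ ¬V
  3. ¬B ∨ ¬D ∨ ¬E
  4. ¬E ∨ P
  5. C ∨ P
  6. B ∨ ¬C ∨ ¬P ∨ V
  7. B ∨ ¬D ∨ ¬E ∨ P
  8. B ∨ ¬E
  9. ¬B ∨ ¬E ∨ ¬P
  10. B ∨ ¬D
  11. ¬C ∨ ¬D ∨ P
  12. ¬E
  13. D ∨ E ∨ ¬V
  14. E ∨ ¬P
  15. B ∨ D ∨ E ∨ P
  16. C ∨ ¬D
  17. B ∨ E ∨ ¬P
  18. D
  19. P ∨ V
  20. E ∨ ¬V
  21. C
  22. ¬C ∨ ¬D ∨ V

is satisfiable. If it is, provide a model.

Case C = True:
  (¬E) forces E = False.
  (E ∨ ¬P) forces P = False.
  (¬C ∨ ¬D ∨ P) forces D = False.
  Clause (D) is falsified — contradiction.
Case C = False:
  Clause (C) is falsified — contradiction.
Both cases fail, so the formula is unsatisfiable.

Unsatisfiable — no assignment works.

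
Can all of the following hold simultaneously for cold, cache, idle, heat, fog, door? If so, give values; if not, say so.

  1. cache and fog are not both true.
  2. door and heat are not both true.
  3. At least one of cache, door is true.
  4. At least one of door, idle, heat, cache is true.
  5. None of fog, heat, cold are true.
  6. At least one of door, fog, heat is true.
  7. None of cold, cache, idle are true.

cold: False, cache: False, idle: False, heat: False, fog: False, door: True

  (1) cache=F, fog=F — not both ✓
  (2) door=T, heat=F — not both ✓
  (3) {cache, door}: 1 true — at least one ✓
  (4) {door, idle, heat, cache}: 1 true — at least one ✓
  (5) {fog, heat, cold}: 0 true — none ✓
  (6) {door, fog, heat}: 1 true — at least one ✓
  (7) {cold, cache, idle}: 0 true — none ✓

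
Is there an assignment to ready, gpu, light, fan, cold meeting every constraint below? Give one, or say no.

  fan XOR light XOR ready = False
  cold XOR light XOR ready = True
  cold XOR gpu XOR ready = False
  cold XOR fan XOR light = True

ready = True, gpu = True, light = False, fan = True, cold = False

fan XOR light XOR ready = T XOR F XOR T = False ✓
cold XOR light XOR ready = F XOR F XOR T = True ✓
cold XOR gpu XOR ready = F XOR T XOR T = False ✓
cold XOR fan XOR light = F XOR T XOR F = True ✓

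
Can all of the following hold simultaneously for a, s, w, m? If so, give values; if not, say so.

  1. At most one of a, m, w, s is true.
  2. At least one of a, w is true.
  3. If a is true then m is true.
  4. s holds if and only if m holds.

a=F, s=F, w=T, m=F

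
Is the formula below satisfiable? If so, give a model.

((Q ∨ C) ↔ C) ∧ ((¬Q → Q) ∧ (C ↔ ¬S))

Q: True; S: False; C: True

  (Q ∨ C) ↔ C = True
    Q ∨ C = True
  (¬Q → Q) ∧ (C ↔ ¬S) = True
    ¬Q → Q = True
      ¬Q = False
    C ↔ ¬S = True
      ¬S = True
Both conjuncts True, so the formula holds.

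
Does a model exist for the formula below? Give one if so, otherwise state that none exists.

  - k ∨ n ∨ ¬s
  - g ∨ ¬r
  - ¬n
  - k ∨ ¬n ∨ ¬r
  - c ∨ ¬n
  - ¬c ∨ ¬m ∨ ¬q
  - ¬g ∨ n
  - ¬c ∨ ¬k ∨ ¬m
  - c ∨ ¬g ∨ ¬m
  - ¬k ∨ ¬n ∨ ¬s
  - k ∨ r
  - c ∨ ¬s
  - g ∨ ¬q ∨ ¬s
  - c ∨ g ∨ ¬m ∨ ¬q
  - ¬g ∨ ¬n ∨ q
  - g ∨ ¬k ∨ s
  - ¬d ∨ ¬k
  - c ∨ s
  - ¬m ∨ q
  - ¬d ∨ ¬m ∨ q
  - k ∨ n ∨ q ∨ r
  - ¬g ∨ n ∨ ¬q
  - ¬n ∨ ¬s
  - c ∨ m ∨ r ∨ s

n = False, c = True, g = False, r = False, m = False, q = False, d = False, s = True, k = True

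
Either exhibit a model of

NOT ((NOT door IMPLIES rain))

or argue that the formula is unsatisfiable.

rain = False; door = False

  NOT ((NOT door IMPLIES rain)) = True
    NOT door IMPLIES rain = False
      NOT door = True
The formula evaluates to True.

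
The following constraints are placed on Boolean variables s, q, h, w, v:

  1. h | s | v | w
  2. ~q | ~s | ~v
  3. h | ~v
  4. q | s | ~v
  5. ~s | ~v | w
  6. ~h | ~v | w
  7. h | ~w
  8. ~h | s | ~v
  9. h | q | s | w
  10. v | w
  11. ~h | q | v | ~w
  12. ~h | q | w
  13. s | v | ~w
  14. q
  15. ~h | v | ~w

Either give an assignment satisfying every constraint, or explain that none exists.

The formula is unsatisfiable.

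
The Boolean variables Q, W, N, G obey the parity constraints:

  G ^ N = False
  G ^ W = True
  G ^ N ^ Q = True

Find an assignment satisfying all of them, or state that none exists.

Q = True, W = False, N = True, G = True

G ^ N = T ^ T = False ✓
G ^ W = T ^ F = True ✓
G ^ N ^ Q = T ^ T ^ T = True ✓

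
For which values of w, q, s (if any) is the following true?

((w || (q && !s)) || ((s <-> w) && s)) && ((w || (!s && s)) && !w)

UNSATISFIABLE

Case w = True: the conjunct !w is False.
Case w = False: the formula simplifies to ((q && !s) || (!s && s)) && (!s && s).
  s = True: the conjunct (q && !s) || (!s && s) becomes (q && False) || (False && True) = False.
  s = False: the conjunct s is False.
Both cases fail — unsatisfiable.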